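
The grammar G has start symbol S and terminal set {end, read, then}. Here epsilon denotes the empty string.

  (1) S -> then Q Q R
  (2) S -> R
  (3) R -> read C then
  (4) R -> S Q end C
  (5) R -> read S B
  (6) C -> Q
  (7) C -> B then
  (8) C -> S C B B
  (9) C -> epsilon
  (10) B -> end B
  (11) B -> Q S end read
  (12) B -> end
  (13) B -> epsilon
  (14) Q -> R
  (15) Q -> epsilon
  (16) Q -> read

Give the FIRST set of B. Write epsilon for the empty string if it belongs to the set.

FIRST(S) = {read, then}  (via R)
FIRST(R) = {read, then}  (via S Q end C)
FIRST(Q) = {epsilon, read, then}  (via R)
FIRST(B) = {epsilon, end, read, then}  (via Q S end read)
FIRST(C) = {epsilon, end, read, then}  (via Q, B then, S C B B)

{epsilon, end, read, then}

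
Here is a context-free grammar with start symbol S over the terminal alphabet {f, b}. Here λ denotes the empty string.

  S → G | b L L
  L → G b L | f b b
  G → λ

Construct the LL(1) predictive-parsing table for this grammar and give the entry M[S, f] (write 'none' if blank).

none

FIRST(G) = {λ}
FIRST(S) = {λ, b}  (via G)
FIRST(L) = {b, f}  (via G b L)
FOLLOW(S) includes $ since S is the start symbol.
FOLLOW(S): S appears on no right-hand side. Thus FOLLOW(S) = {$}.
For S → G: FIRST(G) = {λ}, so it goes in M[S, t] for t ∈ {}; since λ ∈ FIRST, also for every t ∈ FOLLOW(S) = {$}.
For S → b L L: FIRST(b L L) = {b}, so it goes in M[S, t] for t ∈ {b}.
None of these place a production in M[S, f].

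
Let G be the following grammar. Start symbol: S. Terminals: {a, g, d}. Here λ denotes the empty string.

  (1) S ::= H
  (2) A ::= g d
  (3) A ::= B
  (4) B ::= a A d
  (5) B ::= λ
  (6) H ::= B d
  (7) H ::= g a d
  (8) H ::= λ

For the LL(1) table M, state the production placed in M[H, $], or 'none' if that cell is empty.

FIRST(B): from B::=a A d we get {a}; from B::=λ we get {λ}. So FIRST(B) = {λ, a}.
FIRST(A): from A::=g d we get {g}; from A::=B we get {λ, a}. So FIRST(A) = {λ, a, g}.
FIRST(H): from H::=B d we get {a, d}; from H::=g a d we get {g}; from H::=λ we get {λ}. So FIRST(H) = {λ, a, d, g}.
FIRST(S): from S::=H we get {λ, a, d, g}. So FIRST(S) = {λ, a, d, g}.
FOLLOW(S) includes $ since S is the start symbol.
FOLLOW(S): S appears on no right-hand side. Thus FOLLOW(S) = {$}.
FOLLOW(H): in S::=H, the suffix after H is empty, so FOLLOW(H) ⊇ FOLLOW(S) = {$}. Thus FOLLOW(H) = {$}.
For H ::= B d: FIRST(B d) = {a, d}, so it goes in M[H, t] for t ∈ {a, d}.
For H ::= g a d: FIRST(g a d) = {g}, so it goes in M[H, t] for t ∈ {g}.
For H ::= λ: FIRST(λ) = {λ}, so it goes in M[H, t] for t ∈ {}; since λ ∈ FIRST, also for every t ∈ FOLLOW(H) = {$}.

H ::= λ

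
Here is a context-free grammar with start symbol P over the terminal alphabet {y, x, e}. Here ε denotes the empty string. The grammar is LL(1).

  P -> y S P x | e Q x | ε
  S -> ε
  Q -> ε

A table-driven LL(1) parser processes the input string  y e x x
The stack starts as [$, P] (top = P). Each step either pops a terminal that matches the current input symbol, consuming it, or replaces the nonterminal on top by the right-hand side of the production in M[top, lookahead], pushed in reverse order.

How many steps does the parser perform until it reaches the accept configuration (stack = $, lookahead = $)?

8

step 1: stack=$ P  input=y e x x $  — expand P -> y S P x
step 2: stack=$ x P S y  input=y e x x $  — match y
step 3: stack=$ x P S  input=e x x $  — expand S -> ε
step 4: stack=$ x P  input=e x x $  — expand P -> e Q x
step 5: stack=$ x x Q e  input=e x x $  — match e
step 6: stack=$ x x Q  input=x x $  — expand Q -> ε
step 7: stack=$ x x  input=x x $  — match x
step 8: stack=$ x  input=x $  — match x
Accept reached after 8 steps.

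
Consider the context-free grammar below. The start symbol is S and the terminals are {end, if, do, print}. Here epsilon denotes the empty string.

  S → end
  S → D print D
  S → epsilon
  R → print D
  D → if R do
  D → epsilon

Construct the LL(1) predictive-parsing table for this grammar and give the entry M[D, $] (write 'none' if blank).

FIRST(R): from R→print D we get {print}. So FIRST(R) = {print}.
FIRST(D): from D→if R do we get {if}; from D→epsilon we get {epsilon}. So FIRST(D) = {epsilon, if}.
FIRST(S): from S→end we get {end}; from S→D print D we get {if, print}; from S→epsilon we get {epsilon}. So FIRST(S) = {epsilon, end, if, print}.
FOLLOW(S) includes $ since S is the start symbol.
FOLLOW(S): S appears on no right-hand side. Thus FOLLOW(S) = {$}.
FOLLOW(R): in D→if R do, R is followed by do with FIRST {do}. Thus FOLLOW(R) = {do}.
FOLLOW(D): in S→D print D (occurrence 1), D is followed by print D with FIRST {print}; in S→D print D (occurrence 2), the suffix after D is empty, so FOLLOW(D) ⊇ FOLLOW(S) = {$}; in R→print D, the suffix after D is empty, so FOLLOW(D) ⊇ FOLLOW(R) = {do}. Thus FOLLOW(D) = {$, do, print}.
For D → if R do: FIRST(if R do) = {if}, so it goes in M[D, t] for t ∈ {if}.
For D → epsilon: FIRST(epsilon) = {epsilon}, so it goes in M[D, t] for t ∈ {}; since epsilon ∈ FIRST, also for every t ∈ FOLLOW(D) = {$, do, print}.

D → epsilon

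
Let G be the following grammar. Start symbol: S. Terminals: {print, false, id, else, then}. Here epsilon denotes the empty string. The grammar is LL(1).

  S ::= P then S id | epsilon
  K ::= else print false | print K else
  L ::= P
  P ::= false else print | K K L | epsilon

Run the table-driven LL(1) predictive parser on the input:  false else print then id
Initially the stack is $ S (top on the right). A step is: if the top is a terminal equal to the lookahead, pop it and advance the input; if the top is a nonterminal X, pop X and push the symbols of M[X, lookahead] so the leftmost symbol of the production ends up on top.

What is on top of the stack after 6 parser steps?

S

step 1: stack=$ S  input=false else print then id $  — expand S ::= P then S id
step 2: stack=$ id S then P  input=false else print then id $  — expand P ::= false else print
step 3: stack=$ id S then print else false  input=false else print then id $  — match false
step 4: stack=$ id S then print else  input=else print then id $  — match else
step 5: stack=$ id S then print  input=print then id $  — match print
step 6: stack=$ id S then  input=then id $  — match then
Stack after step 6: $ id S (top = S).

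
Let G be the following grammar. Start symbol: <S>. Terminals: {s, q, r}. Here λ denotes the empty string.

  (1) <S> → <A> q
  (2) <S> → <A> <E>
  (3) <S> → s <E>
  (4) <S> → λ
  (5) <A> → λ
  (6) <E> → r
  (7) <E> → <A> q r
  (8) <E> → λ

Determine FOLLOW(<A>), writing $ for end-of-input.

{$, q, r}

FIRST(<A>) = {λ}
FIRST(<E>) = {λ, q, r}  (via <A> q r)
FIRST(<S>) = {λ, q, r, s}  (via <A> q, <A> <E>)
FOLLOW(<S>) includes $ since <S> is the start symbol.
FOLLOW(<S>): <S> appears on no right-hand side. Thus FOLLOW(<S>) = {$}.
FOLLOW(<A>): in <S>→<A> q, <A> is followed by q with FIRST {q}; in <S>→<A> <E>, <A> is followed by <E> with FIRST {λ, q, r}; in <S>→<A> <E>, the suffix after <A> is nullable, so FOLLOW(<A>) ⊇ FOLLOW(<S>) = {$}; in <E>→<A> q r, <A> is followed by q r with FIRST {q}. Thus FOLLOW(<A>) = {$, q, r}.
FOLLOW(<E>): in <S>→<A> <E>, the suffix after <E> is empty, so FOLLOW(<E>) ⊇ FOLLOW(<S>) = {$}; in <S>→s <E>, the suffix after <E> is empty, so FOLLOW(<E>) ⊇ FOLLOW(<S>) = {$}. Thus FOLLOW(<E>) = {$}.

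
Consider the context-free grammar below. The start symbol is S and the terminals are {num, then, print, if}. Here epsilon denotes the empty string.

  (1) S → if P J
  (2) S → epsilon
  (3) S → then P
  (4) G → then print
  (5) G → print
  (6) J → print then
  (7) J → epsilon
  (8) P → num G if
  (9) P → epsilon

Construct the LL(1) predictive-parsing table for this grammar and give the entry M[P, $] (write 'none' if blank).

FIRST(S) = {epsilon, if, then}
FIRST(G) = {print, then}
FIRST(J) = {epsilon, print}
FIRST(P) = {epsilon, num}
FOLLOW(S) includes $ since S is the start symbol.
FOLLOW(S): S appears on no right-hand side. Thus FOLLOW(S) = {$}.
FOLLOW(P): in S→if P J, P is followed by J with FIRST {epsilon, print}; in S→if P J, the suffix after P is nullable, so FOLLOW(P) ⊇ FOLLOW(S) = {$}; in S→then P, the suffix after P is empty, so FOLLOW(P) ⊇ FOLLOW(S) = {$}. Thus FOLLOW(P) = {$, print}.
For P → num G if: FIRST(num G if) = {num}, so it goes in M[P, t] for t ∈ {num}.
For P → epsilon: FIRST(epsilon) = {epsilon}, so it goes in M[P, t] for t ∈ {}; since epsilon ∈ FIRST, also for every t ∈ FOLLOW(P) = {$, print}.

P → epsilon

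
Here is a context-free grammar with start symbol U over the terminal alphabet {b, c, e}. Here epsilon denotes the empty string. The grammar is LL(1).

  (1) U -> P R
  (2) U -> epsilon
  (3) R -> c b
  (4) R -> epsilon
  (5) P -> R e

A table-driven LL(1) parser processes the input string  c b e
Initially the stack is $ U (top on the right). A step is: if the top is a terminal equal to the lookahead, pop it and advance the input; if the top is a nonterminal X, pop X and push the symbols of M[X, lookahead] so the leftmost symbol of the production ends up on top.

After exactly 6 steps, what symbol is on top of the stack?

step 1: stack=$ U  input=c b e $  — expand U -> P R
step 2: stack=$ R P  input=c b e $  — expand P -> R e
step 3: stack=$ R e R  input=c b e $  — expand R -> c b
step 4: stack=$ R e b c  input=c b e $  — match c
step 5: stack=$ R e b  input=b e $  — match b
step 6: stack=$ R e  input=e $  — match e
Stack after step 6: $ R (top = R).

R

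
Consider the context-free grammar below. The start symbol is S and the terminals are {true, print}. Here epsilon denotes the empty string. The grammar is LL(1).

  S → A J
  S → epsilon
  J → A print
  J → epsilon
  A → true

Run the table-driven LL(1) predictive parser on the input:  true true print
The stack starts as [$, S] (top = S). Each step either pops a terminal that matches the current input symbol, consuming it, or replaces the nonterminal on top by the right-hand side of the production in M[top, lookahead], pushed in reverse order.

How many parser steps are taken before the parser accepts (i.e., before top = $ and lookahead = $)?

7

     Stack         Input              Action
  1  $ S           true true print $  expand S → A J
  2  $ J A         true true print $  expand A → true
  3  $ J true      true true print $  match true
  4  $ J           true print $       expand J → A print
  5  $ print A     true print $       expand A → true
  6  $ print true  true print $       match true
  7  $ print       print $            match print
Accept reached after 7 steps.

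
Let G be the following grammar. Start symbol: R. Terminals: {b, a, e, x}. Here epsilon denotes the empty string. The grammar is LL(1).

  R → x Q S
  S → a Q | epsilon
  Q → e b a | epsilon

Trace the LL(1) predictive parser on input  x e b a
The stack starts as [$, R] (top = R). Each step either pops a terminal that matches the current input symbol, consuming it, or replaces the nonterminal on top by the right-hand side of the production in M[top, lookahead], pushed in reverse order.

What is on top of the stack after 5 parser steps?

a

step 1: stack=$ R  input=x e b a $  — expand R → x Q S
step 2: stack=$ S Q x  input=x e b a $  — match x
step 3: stack=$ S Q  input=e b a $  — expand Q → e b a
step 4: stack=$ S a b e  input=e b a $  — match e
step 5: stack=$ S a b  input=b a $  — match b
Stack after step 5: $ S a (top = a).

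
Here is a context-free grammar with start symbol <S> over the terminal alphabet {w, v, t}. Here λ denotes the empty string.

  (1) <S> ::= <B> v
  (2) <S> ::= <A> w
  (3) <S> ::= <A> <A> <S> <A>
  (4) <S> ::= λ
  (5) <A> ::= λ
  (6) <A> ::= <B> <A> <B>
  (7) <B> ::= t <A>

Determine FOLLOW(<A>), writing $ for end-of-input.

{$, t, v, w}

FIRST(<B>) = {t}
FIRST(<A>) = {λ, t}  (via <B> <A> <B>)
FIRST(<S>) = {λ, t, w}  (via <B> v, <A> w, <A> <A> <S> <A>)
FOLLOW(<S>) includes $ since <S> is the start symbol.
FOLLOW(<S>): in <S>::=<A> <A> <S> <A>, <S> is followed by <A> with FIRST {λ, t}; in <S>::=<A> <A> <S> <A>, the suffix after <S> is nullable (adds nothing new). Thus FOLLOW(<S>) = {$, t}.
FOLLOW(<A>): in <S>::=<A> w, <A> is followed by w with FIRST {w}; in <S>::=<A> <A> <S> <A> (occurrence 1), <A> is followed by <A> <S> <A> with FIRST {λ, t, w}; in <S>::=<A> <A> <S> <A> (occurrence 1), the suffix after <A> is nullable, so FOLLOW(<A>) ⊇ FOLLOW(<S>) = {$, t}; in <S>::=<A> <A> <S> <A> (occurrence 2), <A> is followed by <S> <A> with FIRST {λ, t, w}; in <S>::=<A> <A> <S> <A> (occurrence 2), the suffix after <A> is nullable, so FOLLOW(<A>) ⊇ FOLLOW(<S>) = {$, t}; in <S>::=<A> <A> <S> <A> (occurrence 3), the suffix after <A> is empty, so FOLLOW(<A>) ⊇ FOLLOW(<S>) = {$, t}; in <A>::=<B> <A> <B>, <A> is followed by <B> with FIRST {t}; in <B>::=t <A>, the suffix after <A> is empty, so FOLLOW(<A>) ⊇ FOLLOW(<B>) = {$, t, v, w}. Thus FOLLOW(<A>) = {$, t, v, w}.
FOLLOW(<B>): in <S>::=<B> v, <B> is followed by v with FIRST {v}; in <A>::=<B> <A> <B> (occurrence 1), <B> is followed by <A> <B> with FIRST {t}; in <A>::=<B> <A> <B> (occurrence 2), the suffix after <B> is empty, so FOLLOW(<B>) ⊇ FOLLOW(<A>) = {$, t, v, w}. Thus FOLLOW(<B>) = {$, t, v, w}.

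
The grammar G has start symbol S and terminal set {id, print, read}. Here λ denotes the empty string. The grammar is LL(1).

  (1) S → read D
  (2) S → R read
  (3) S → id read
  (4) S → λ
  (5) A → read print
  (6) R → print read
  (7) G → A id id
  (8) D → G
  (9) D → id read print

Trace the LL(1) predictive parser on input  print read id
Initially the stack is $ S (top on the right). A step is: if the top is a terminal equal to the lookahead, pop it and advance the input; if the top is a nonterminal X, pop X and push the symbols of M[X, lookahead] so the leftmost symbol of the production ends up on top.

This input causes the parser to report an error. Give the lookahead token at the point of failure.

id

step 1: stack=$ S  input=print read id $  — expand S → R read
step 2: stack=$ read R  input=print read id $  — expand R → print read
step 3: stack=$ read read print  input=print read id $  — match print
step 4: stack=$ read read  input=read id $  — match read
step 5: stack=$ read  input=id $  — error: top is terminal read but lookahead is id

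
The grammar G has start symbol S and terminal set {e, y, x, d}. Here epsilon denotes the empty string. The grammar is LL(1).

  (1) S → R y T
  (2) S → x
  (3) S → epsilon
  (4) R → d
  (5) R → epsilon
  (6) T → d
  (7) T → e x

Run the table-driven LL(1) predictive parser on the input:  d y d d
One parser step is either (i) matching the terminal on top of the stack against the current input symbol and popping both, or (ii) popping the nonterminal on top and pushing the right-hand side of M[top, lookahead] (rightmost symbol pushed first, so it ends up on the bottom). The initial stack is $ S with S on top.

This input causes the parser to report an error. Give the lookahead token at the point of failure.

d

step 1: stack=$ S  input=d y d d $  — expand S → R y T
step 2: stack=$ T y R  input=d y d d $  — expand R → d
step 3: stack=$ T y d  input=d y d d $  — match d
step 4: stack=$ T y  input=y d d $  — match y
step 5: stack=$ T  input=d d $  — expand T → d
step 6: stack=$ d  input=d d $  — match d
step 7: stack=$  input=d $  — error: stack empty but input remains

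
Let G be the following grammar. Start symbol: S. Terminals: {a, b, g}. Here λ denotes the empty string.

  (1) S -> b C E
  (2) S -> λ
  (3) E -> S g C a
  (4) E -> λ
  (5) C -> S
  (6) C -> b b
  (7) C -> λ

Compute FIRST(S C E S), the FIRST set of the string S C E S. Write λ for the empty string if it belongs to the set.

{λ, b, g}

FIRST(S): from S->b C E we get {b}; from S->λ we get {λ}. So FIRST(S) = {λ, b}.
FIRST(E): from E->S g C a we get {b, g}; from E->λ we get {λ}. So FIRST(E) = {λ, b, g}.
FIRST(C): from C->S we get {λ, b}; from C->b b we get {b}; from C->λ we get {λ}. So FIRST(C) = {λ, b}.
FIRST(S C E S): take FIRST of each symbol in turn, carrying on past any symbol whose FIRST contains λ; result {λ, b, g}.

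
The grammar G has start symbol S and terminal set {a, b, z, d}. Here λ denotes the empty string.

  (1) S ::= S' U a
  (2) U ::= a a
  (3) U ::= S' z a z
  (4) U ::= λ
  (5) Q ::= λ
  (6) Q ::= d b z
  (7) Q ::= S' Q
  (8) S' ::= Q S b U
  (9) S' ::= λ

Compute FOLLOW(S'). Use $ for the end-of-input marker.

FIRST(S) = {a, d, z}  (via S' U a)
FIRST(U) = {λ, a, d, z}  (via S' z a z)
FIRST(Q) = {λ, a, d, z}  (via S' Q)
FIRST(S') = {λ, a, d, z}  (via Q S b U)
FOLLOW(S) includes $ since S is the start symbol.
FOLLOW(S): in S'::=Q S b U, S is followed by b U with FIRST {b}. Thus FOLLOW(S) = {$, b}.
FOLLOW(Q): in Q::=S' Q, the suffix after Q is empty (adds nothing new); in S'::=Q S b U, Q is followed by S b U with FIRST {a, d, z}. Thus FOLLOW(Q) = {a, d, z}.
FOLLOW(S'): in S::=S' U a, S' is followed by U a with FIRST {a, d, z}; in U::=S' z a z, S' is followed by z a z with FIRST {z}; in Q::=S' Q, S' is followed by Q with FIRST {λ, a, d, z}; in Q::=S' Q, the suffix after S' is nullable, so FOLLOW(S') ⊇ FOLLOW(Q) = {a, d, z}. Thus FOLLOW(S') = {a, d, z}.
FOLLOW(U): in S::=S' U a, U is followed by a with FIRST {a}; in S'::=Q S b U, the suffix after U is empty, so FOLLOW(U) ⊇ FOLLOW(S') = {a, d, z}. Thus FOLLOW(U) = {a, d, z}.

{a, d, z}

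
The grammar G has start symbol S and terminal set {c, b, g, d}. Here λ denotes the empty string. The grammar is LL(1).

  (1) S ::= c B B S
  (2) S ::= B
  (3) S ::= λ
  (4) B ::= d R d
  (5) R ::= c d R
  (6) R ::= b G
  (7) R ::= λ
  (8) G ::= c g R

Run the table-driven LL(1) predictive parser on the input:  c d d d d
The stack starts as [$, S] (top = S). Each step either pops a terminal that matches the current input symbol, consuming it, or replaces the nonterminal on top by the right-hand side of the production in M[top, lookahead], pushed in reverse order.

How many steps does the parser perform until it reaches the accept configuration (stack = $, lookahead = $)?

11

step 1: stack=$ S  input=c d d d d $  — expand S ::= c B B S
step 2: stack=$ S B B c  input=c d d d d $  — match c
step 3: stack=$ S B B  input=d d d d $  — expand B ::= d R d
step 4: stack=$ S B d R d  input=d d d d $  — match d
step 5: stack=$ S B d R  input=d d d $  — expand R ::= λ
step 6: stack=$ S B d  input=d d d $  — match d
step 7: stack=$ S B  input=d d $  — expand B ::= d R d
step 8: stack=$ S d R d  input=d d $  — match d
step 9: stack=$ S d R  input=d $  — expand R ::= λ
step 10: stack=$ S d  input=d $  — match d
step 11: stack=$ S  input=$  — expand S ::= λ
Accept reached after 11 steps.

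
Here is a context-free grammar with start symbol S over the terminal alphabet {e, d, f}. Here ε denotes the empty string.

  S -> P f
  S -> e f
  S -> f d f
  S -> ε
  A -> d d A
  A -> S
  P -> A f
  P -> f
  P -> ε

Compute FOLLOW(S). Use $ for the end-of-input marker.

{$, f}

FIRST(S) = {ε, d, e, f}  (via P f)
FIRST(A) = {ε, d, e, f}  (via S)
FIRST(P) = {ε, d, e, f}  (via A f)
FOLLOW(S) includes $ since S is the start symbol.
FOLLOW(A): in A->d d A, the suffix after A is empty (adds nothing new); in P->A f, A is followed by f with FIRST {f}. Thus FOLLOW(A) = {f}.
FOLLOW(S): in A->S, the suffix after S is empty, so FOLLOW(S) ⊇ FOLLOW(A) = {f}. Thus FOLLOW(S) = {$, f}.
FOLLOW(P): in S->P f, P is followed by f with FIRST {f}. Thus FOLLOW(P) = {f}.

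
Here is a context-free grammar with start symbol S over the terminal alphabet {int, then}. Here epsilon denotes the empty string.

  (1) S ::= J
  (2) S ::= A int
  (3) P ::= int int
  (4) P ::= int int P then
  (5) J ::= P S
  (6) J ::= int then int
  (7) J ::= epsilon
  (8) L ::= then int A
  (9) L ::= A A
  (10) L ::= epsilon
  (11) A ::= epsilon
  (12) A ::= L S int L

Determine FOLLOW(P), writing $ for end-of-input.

FIRST(P): from P::=int int we get {int}; from P::=int int P then we get {int}. So FIRST(P) = {int}.
FIRST(J): from J::=P S we get {int}; from J::=int then int we get {int}; from J::=epsilon we get {epsilon}. So FIRST(J) = {epsilon, int}.
FIRST(S): from S::=J we get {epsilon, int}; from S::=A int we get {int, then}. So FIRST(S) = {epsilon, int, then}.
FIRST(L): from L::=then int A we get {then}; from L::=A A we get {epsilon, int, then}; from L::=epsilon we get {epsilon}. So FIRST(L) = {epsilon, int, then}.
FIRST(A): from A::=epsilon we get {epsilon}; from A::=L S int L we get {int, then}. So FIRST(A) = {epsilon, int, then}.
FOLLOW(S) includes $ since S is the start symbol.
FOLLOW(S): in J::=P S, the suffix after S is empty, so FOLLOW(S) ⊇ FOLLOW(J) = {$, int}; in A::=L S int L, S is followed by int L with FIRST {int}. Thus FOLLOW(S) = {$, int}.
FOLLOW(J): in S::=J, the suffix after J is empty, so FOLLOW(J) ⊇ FOLLOW(S) = {$, int}. Thus FOLLOW(J) = {$, int}.
FOLLOW(P): in P::=int int P then, P is followed by then with FIRST {then}; in J::=P S, P is followed by S with FIRST {epsilon, int, then}; in J::=P S, the suffix after P is nullable, so FOLLOW(P) ⊇ FOLLOW(J) = {$, int}. Thus FOLLOW(P) = {$, int, then}.
FOLLOW(L): in A::=L S int L (occurrence 1), L is followed by S int L with FIRST {int, then}; in A::=L S int L (occurrence 2), the suffix after L is empty, so FOLLOW(L) ⊇ FOLLOW(A) = {int, then}. Thus FOLLOW(L) = {int, then}.
FOLLOW(A): in S::=A int, A is followed by int with FIRST {int}; in L::=then int A, the suffix after A is empty, so FOLLOW(A) ⊇ FOLLOW(L) = {int, then}; in L::=A A (occurrence 1), A is followed by A with FIRST {epsilon, int, then}; in L::=A A (occurrence 1), the suffix after A is nullable, so FOLLOW(A) ⊇ FOLLOW(L) = {int, then}; in L::=A A (occurrence 2), the suffix after A is empty, so FOLLOW(A) ⊇ FOLLOW(L) = {int, then}. Thus FOLLOW(A) = {int, then}.

{$, int, then}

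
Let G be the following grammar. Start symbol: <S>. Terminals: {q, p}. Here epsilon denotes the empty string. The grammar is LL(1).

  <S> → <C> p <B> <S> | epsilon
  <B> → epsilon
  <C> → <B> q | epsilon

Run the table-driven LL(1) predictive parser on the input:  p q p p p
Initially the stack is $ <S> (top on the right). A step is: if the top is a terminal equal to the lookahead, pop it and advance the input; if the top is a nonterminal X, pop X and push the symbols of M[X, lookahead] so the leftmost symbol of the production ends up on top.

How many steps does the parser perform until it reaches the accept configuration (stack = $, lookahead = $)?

step 1: stack=$ <S>  input=p q p p p $  — expand <S> → <C> p <B> <S>
step 2: stack=$ <S> <B> p <C>  input=p q p p p $  — expand <C> → epsilon
step 3: stack=$ <S> <B> p  input=p q p p p $  — match p
step 4: stack=$ <S> <B>  input=q p p p $  — expand <B> → epsilon
step 5: stack=$ <S>  input=q p p p $  — expand <S> → <C> p <B> <S>
step 6: stack=$ <S> <B> p <C>  input=q p p p $  — expand <C> → <B> q
step 7: stack=$ <S> <B> p q <B>  input=q p p p $  — expand <B> → epsilon
step 8: stack=$ <S> <B> p q  input=q p p p $  — match q
step 9: stack=$ <S> <B> p  input=p p p $  — match p
step 10: stack=$ <S> <B>  input=p p $  — expand <B> → epsilon
step 11: stack=$ <S>  input=p p $  — expand <S> → <C> p <B> <S>
step 12: stack=$ <S> <B> p <C>  input=p p $  — expand <C> → epsilon
step 13: stack=$ <S> <B> p  input=p p $  — match p
step 14: stack=$ <S> <B>  input=p $  — expand <B> → epsilon
step 15: stack=$ <S>  input=p $  — expand <S> → <C> p <B> <S>
step 16: stack=$ <S> <B> p <C>  input=p $  — expand <C> → epsilon
step 17: stack=$ <S> <B> p  input=p $  — match p
step 18: stack=$ <S> <B>  input=$  — expand <B> → epsilon
step 19: stack=$ <S>  input=$  — expand <S> → epsilon
Accept reached after 19 steps.

19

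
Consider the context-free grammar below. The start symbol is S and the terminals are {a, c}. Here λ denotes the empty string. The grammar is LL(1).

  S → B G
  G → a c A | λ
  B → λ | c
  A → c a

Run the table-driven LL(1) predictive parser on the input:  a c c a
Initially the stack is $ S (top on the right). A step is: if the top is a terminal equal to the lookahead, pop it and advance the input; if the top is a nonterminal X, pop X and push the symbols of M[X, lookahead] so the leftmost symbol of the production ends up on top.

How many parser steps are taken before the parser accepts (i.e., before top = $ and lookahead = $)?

8

step 1: stack=$ S  input=a c c a $  — expand S → B G
step 2: stack=$ G B  input=a c c a $  — expand B → λ
step 3: stack=$ G  input=a c c a $  — expand G → a c A
step 4: stack=$ A c a  input=a c c a $  — match a
step 5: stack=$ A c  input=c c a $  — match c
step 6: stack=$ A  input=c a $  — expand A → c a
step 7: stack=$ a c  input=c a $  — match c
step 8: stack=$ a  input=a $  — match a
Accept reached after 8 steps.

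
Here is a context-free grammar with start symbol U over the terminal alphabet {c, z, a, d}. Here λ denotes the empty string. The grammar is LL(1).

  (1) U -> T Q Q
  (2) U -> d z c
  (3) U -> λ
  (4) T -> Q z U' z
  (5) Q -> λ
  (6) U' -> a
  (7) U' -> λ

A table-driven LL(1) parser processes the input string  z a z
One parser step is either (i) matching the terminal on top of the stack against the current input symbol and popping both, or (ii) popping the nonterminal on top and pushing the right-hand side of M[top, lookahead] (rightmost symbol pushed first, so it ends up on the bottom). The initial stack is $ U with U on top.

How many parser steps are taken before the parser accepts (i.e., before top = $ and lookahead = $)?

     Stack           Input    Action
  1  $ U             z a z $  expand U -> T Q Q
  2  $ Q Q T         z a z $  expand T -> Q z U' z
  3  $ Q Q z U' z Q  z a z $  expand Q -> λ
  4  $ Q Q z U' z    z a z $  match z
  5  $ Q Q z U'      a z $    expand U' -> a
  6  $ Q Q z a       a z $    match a
  7  $ Q Q z         z $      match z
  8  $ Q Q           $        expand Q -> λ
  9  $ Q             $        expand Q -> λ
Accept reached after 9 steps.

9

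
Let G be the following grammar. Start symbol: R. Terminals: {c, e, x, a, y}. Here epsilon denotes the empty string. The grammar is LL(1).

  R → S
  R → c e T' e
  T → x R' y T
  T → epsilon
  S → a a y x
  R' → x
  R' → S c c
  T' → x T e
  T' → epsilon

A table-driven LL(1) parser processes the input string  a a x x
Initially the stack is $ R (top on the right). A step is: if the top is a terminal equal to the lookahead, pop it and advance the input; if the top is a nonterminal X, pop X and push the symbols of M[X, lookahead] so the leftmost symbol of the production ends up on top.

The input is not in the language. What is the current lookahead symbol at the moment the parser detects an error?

x

step 1: stack=$ R  input=a a x x $  — expand R → S
step 2: stack=$ S  input=a a x x $  — expand S → a a y x
step 3: stack=$ x y a a  input=a a x x $  — match a
step 4: stack=$ x y a  input=a x x $  — match a
step 5: stack=$ x y  input=x x $  — error: top is terminal y but lookahead is x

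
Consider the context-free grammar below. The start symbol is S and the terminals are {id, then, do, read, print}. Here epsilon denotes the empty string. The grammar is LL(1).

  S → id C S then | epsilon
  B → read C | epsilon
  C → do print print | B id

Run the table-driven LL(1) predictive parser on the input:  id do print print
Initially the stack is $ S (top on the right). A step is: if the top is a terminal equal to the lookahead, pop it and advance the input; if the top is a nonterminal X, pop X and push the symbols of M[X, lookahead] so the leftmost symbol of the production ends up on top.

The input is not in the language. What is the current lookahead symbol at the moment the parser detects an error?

     Stack                    Input                Action
  1  $ S                      id do print print $  expand S → id C S then
  2  $ then S C id            id do print print $  match id
  3  $ then S C               do print print $     expand C → do print print
  4  $ then S print print do  do print print $     match do
  5  $ then S print print     print print $        match print
  6  $ then S print           print $              match print
  7  $ then S                 $                    expand S → epsilon
  8  $ then                   $                    error: top is terminal then but lookahead is $

$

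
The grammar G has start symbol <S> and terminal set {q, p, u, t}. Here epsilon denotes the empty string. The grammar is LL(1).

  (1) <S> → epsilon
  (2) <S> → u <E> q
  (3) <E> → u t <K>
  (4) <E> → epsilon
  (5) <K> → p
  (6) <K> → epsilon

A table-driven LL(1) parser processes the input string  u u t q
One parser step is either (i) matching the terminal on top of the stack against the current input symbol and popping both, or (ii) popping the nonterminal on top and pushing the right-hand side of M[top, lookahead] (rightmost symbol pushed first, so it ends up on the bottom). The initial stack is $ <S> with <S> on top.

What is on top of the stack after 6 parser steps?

     Stack        Input      Action
  1  $ <S>        u u t q $  expand <S> → u <E> q
  2  $ q <E> u    u u t q $  match u
  3  $ q <E>      u t q $    expand <E> → u t <K>
  4  $ q <K> t u  u t q $    match u
  5  $ q <K> t    t q $      match t
  6  $ q <K>      q $        expand <K> → epsilon
Stack after step 6: $ q (top = q).

q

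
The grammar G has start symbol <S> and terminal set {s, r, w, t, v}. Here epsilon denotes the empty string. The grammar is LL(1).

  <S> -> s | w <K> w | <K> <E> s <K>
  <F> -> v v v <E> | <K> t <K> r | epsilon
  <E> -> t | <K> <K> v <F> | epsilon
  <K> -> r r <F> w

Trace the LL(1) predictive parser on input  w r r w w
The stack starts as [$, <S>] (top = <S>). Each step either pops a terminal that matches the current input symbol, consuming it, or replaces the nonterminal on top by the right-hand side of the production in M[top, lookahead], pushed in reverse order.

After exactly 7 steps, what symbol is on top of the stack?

w

     Stack          Input        Action
  1  $ <S>          w r r w w $  expand <S> -> w <K> w
  2  $ w <K> w      w r r w w $  match w
  3  $ w <K>        r r w w $    expand <K> -> r r <F> w
  4  $ w w <F> r r  r r w w $    match r
  5  $ w w <F> r    r w w $      match r
  6  $ w w <F>      w w $        expand <F> -> epsilon
  7  $ w w          w w $        match w
Stack after step 7: $ w (top = w).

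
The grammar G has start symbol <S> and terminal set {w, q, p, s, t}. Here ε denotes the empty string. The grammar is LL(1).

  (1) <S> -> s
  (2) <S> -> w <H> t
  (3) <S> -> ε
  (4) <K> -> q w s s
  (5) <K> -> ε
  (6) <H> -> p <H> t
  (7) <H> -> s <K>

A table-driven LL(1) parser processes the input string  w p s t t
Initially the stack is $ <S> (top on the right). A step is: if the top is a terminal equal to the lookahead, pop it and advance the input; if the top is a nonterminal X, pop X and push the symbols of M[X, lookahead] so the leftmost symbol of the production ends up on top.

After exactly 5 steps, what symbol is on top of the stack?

s

     Stack        Input        Action
  1  $ <S>        w p s t t $  expand <S> -> w <H> t
  2  $ t <H> w    w p s t t $  match w
  3  $ t <H>      p s t t $    expand <H> -> p <H> t
  4  $ t t <H> p  p s t t $    match p
  5  $ t t <H>    s t t $      expand <H> -> s <K>
Stack after step 5: $ t t <K> s (top = s).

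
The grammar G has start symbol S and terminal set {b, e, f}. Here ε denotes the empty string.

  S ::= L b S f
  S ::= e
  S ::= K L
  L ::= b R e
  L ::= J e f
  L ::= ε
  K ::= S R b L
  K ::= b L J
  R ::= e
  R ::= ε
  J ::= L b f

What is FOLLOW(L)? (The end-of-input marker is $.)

{$, b, e, f}

FIRST(R) = {ε, e}
FIRST(S) = {b, e}  (via L b S f, K L)
FIRST(K) = {b, e}  (via S R b L)
FIRST(L) = {ε, b}  (via J e f)
FIRST(J) = {b}  (via L b f)
FOLLOW(S) includes $ since S is the start symbol.
FOLLOW(S): in S::=L b S f, S is followed by f with FIRST {f}; in K::=S R b L, S is followed by R b L with FIRST {b, e}. Thus FOLLOW(S) = {$, b, e, f}.
FOLLOW(K): in S::=K L, K is followed by L with FIRST {ε, b}; in S::=K L, the suffix after K is nullable, so FOLLOW(K) ⊇ FOLLOW(S) = {$, b, e, f}. Thus FOLLOW(K) = {$, b, e, f}.
FOLLOW(L): in S::=L b S f, L is followed by b S f with FIRST {b}; in S::=K L, the suffix after L is empty, so FOLLOW(L) ⊇ FOLLOW(S) = {$, b, e, f}; in K::=S R b L, the suffix after L is empty, so FOLLOW(L) ⊇ FOLLOW(K) = {$, b, e, f}; in K::=b L J, L is followed by J with FIRST {b}; in J::=L b f, L is followed by b f with FIRST {b}. Thus FOLLOW(L) = {$, b, e, f}.
FOLLOW(R): in L::=b R e, R is followed by e with FIRST {e}; in K::=S R b L, R is followed by b L with FIRST {b}. Thus FOLLOW(R) = {b, e}.
FOLLOW(J): in L::=J e f, J is followed by e f with FIRST {e}; in K::=b L J, the suffix after J is empty, so FOLLOW(J) ⊇ FOLLOW(K) = {$, b, e, f}. Thus FOLLOW(J) = {$, b, e, f}.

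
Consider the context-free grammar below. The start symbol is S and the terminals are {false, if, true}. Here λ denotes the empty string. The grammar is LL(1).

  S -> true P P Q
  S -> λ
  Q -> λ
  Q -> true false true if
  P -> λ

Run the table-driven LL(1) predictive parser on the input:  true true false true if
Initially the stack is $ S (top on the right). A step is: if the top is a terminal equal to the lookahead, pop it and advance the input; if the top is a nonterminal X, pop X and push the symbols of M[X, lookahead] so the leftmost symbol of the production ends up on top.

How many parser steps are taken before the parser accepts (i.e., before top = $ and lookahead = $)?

9

step 1: stack=$ S  input=true true false true if $  — expand S -> true P P Q
step 2: stack=$ Q P P true  input=true true false true if $  — match true
step 3: stack=$ Q P P  input=true false true if $  — expand P -> λ
step 4: stack=$ Q P  input=true false true if $  — expand P -> λ
step 5: stack=$ Q  input=true false true if $  — expand Q -> true false true if
step 6: stack=$ if true false true  input=true false true if $  — match true
step 7: stack=$ if true false  input=false true if $  — match false
step 8: stack=$ if true  input=true if $  — match true
step 9: stack=$ if  input=if $  — match if
Accept reached after 9 steps.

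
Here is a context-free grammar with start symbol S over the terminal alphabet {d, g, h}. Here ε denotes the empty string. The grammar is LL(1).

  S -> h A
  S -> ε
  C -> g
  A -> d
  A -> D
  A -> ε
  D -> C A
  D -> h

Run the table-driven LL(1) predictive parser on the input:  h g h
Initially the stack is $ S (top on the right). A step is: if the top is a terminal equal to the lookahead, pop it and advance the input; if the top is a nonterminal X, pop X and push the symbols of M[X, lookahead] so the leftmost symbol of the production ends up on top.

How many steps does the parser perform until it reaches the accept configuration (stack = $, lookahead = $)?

9

step 1: stack=$ S  input=h g h $  — expand S -> h A
step 2: stack=$ A h  input=h g h $  — match h
step 3: stack=$ A  input=g h $  — expand A -> D
step 4: stack=$ D  input=g h $  — expand D -> C A
step 5: stack=$ A C  input=g h $  — expand C -> g
step 6: stack=$ A g  input=g h $  — match g
step 7: stack=$ A  input=h $  — expand A -> D
step 8: stack=$ D  input=h $  — expand D -> h
step 9: stack=$ h  input=h $  — match h
Accept reached after 9 steps.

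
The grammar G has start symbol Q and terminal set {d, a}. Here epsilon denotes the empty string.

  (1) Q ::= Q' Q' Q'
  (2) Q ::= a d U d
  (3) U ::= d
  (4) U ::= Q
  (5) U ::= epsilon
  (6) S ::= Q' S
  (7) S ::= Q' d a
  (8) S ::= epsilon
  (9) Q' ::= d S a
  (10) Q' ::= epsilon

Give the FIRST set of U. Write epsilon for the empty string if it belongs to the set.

FIRST(Q'): from Q'::=d S a we get {d}; from Q'::=epsilon we get {epsilon}. So FIRST(Q') = {epsilon, d}.
FIRST(Q): from Q::=Q' Q' Q' we get {epsilon, d}; from Q::=a d U d we get {a}. So FIRST(Q) = {epsilon, a, d}.
FIRST(S): from S::=Q' S we get {epsilon, d}; from S::=Q' d a we get {d}; from S::=epsilon we get {epsilon}. So FIRST(S) = {epsilon, d}.
FIRST(U): from U::=d we get {d}; from U::=Q we get {epsilon, a, d}; from U::=epsilon we get {epsilon}. So FIRST(U) = {epsilon, a, d}.

{epsilon, a, d}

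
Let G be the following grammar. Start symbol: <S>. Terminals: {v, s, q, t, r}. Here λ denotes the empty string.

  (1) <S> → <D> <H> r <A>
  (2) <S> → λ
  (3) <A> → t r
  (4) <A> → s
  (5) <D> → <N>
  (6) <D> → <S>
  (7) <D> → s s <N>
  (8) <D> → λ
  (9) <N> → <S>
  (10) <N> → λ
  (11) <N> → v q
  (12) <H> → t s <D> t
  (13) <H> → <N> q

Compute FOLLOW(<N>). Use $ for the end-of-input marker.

FIRST(<A>) = {s, t}
FIRST(<S>) = {λ, q, s, t, v}  (via <D> <H> r <A>)
FIRST(<N>) = {λ, q, s, t, v}  (via <S>)
FIRST(<D>) = {λ, q, s, t, v}  (via <N>, <S>)
FIRST(<H>) = {q, s, t, v}  (via <N> q)
FOLLOW(<S>) includes $ since <S> is the start symbol.
FOLLOW(<D>): in <S>→<D> <H> r <A>, <D> is followed by <H> r <A> with FIRST {q, s, t, v}; in <H>→t s <D> t, <D> is followed by t with FIRST {t}. Thus FOLLOW(<D>) = {q, s, t, v}.
FOLLOW(<N>): in <D>→<N>, the suffix after <N> is empty, so FOLLOW(<N>) ⊇ FOLLOW(<D>) = {q, s, t, v}; in <D>→s s <N>, the suffix after <N> is empty, so FOLLOW(<N>) ⊇ FOLLOW(<D>) = {q, s, t, v}; in <H>→<N> q, <N> is followed by q with FIRST {q}. Thus FOLLOW(<N>) = {q, s, t, v}.
FOLLOW(<S>): in <D>→<S>, the suffix after <S> is empty, so FOLLOW(<S>) ⊇ FOLLOW(<D>) = {q, s, t, v}; in <N>→<S>, the suffix after <S> is empty, so FOLLOW(<S>) ⊇ FOLLOW(<N>) = {q, s, t, v}. Thus FOLLOW(<S>) = {$, q, s, t, v}.
FOLLOW(<A>): in <S>→<D> <H> r <A>, the suffix after <A> is empty, so FOLLOW(<A>) ⊇ FOLLOW(<S>) = {$, q, s, t, v}. Thus FOLLOW(<A>) = {$, q, s, t, v}.
FOLLOW(<H>): in <S>→<D> <H> r <A>, <H> is followed by r <A> with FIRST {r}. Thus FOLLOW(<H>) = {r}.

{q, s, t, v}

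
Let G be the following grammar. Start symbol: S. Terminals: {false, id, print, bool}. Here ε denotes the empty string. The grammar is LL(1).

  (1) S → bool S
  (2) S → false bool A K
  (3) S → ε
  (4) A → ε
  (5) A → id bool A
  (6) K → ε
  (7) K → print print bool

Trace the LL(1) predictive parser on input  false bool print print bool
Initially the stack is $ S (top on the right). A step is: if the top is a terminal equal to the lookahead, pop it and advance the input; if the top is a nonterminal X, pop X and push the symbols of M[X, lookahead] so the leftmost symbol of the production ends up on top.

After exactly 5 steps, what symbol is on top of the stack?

print

     Stack             Input                          Action
  1  $ S               false bool print print bool $  expand S → false bool A K
  2  $ K A bool false  false bool print print bool $  match false
  3  $ K A bool        bool print print bool $        match bool
  4  $ K A             print print bool $             expand A → ε
  5  $ K               print print bool $             expand K → print print bool
Stack after step 5: $ bool print print (top = print).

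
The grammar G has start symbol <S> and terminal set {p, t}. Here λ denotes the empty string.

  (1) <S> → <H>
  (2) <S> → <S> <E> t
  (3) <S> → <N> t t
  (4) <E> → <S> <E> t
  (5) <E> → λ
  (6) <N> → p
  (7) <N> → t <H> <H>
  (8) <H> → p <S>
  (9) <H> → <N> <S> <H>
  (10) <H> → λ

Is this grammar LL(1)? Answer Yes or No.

FIRST(<S>) = {λ, p, t}
FIRST(<E>) = {λ, p, t}
FIRST(<N>) = {p, t}
FIRST(<H>) = {λ, p, t}
FOLLOW(<S>) = {$, p, t}
FOLLOW(<E>) = {t}
FOLLOW(<N>) = {$, p, t}
FOLLOW(<H>) = {$, p, t}
Cell M[<E>, t] receives both <E> → <S> <E> t and <E> → λ — the grammar is not LL(1).

No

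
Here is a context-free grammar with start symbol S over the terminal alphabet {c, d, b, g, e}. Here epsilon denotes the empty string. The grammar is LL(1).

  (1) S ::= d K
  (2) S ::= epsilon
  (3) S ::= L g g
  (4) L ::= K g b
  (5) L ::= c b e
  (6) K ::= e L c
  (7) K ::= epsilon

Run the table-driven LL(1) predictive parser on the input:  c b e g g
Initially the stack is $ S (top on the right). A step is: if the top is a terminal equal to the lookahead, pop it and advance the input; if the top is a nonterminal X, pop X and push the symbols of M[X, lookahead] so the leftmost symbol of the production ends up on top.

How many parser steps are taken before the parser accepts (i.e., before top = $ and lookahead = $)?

     Stack        Input        Action
  1  $ S          c b e g g $  expand S ::= L g g
  2  $ g g L      c b e g g $  expand L ::= c b e
  3  $ g g e b c  c b e g g $  match c
  4  $ g g e b    b e g g $    match b
  5  $ g g e      e g g $      match e
  6  $ g g        g g $        match g
  7  $ g          g $          match g
Accept reached after 7 steps.

7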